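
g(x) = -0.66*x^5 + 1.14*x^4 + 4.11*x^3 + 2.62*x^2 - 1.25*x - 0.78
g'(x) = -3.3*x^4 + 4.56*x^3 + 12.33*x^2 + 5.24*x - 1.25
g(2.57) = 58.81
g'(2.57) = 27.10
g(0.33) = -0.75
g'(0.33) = 1.95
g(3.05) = 60.85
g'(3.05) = -26.76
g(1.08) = 6.68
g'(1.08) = 20.05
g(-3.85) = 617.06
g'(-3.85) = -823.92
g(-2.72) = 99.96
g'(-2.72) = -196.67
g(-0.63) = 0.26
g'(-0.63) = -1.32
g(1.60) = 21.31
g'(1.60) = 35.75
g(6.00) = -2680.92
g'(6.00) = -2817.77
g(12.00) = -133126.50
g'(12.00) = -58711.97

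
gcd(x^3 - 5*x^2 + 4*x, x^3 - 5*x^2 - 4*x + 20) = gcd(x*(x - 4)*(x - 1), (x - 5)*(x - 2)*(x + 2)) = 1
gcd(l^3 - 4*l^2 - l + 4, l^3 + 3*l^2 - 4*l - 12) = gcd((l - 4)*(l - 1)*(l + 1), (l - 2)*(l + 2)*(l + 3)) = 1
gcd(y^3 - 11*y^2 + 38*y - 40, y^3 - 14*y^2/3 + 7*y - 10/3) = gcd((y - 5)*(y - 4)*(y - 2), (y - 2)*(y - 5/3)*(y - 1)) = y - 2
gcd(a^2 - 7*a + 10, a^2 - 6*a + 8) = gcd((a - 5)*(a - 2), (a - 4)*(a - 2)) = a - 2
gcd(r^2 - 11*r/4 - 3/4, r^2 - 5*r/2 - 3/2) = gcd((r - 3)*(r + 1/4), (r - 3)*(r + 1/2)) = r - 3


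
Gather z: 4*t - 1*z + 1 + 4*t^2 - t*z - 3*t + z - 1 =4*t^2 - t*z + t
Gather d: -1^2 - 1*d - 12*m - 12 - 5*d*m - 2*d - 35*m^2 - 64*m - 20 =d*(-5*m - 3) - 35*m^2 - 76*m - 33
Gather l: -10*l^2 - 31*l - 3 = -10*l^2 - 31*l - 3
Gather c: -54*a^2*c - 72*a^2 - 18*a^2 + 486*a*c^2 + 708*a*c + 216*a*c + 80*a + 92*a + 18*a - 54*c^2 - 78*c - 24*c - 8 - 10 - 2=-90*a^2 + 190*a + c^2*(486*a - 54) + c*(-54*a^2 + 924*a - 102) - 20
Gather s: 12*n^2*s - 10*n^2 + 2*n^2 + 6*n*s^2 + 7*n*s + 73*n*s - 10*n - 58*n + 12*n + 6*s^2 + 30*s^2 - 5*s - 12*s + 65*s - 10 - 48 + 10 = -8*n^2 - 56*n + s^2*(6*n + 36) + s*(12*n^2 + 80*n + 48) - 48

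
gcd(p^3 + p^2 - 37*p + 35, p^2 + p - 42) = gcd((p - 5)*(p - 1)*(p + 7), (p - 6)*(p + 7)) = p + 7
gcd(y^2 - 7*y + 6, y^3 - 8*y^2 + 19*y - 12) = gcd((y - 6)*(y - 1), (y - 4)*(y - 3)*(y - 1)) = y - 1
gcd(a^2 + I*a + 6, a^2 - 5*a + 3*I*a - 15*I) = a + 3*I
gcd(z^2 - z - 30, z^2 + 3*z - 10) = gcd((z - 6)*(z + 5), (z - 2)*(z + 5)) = z + 5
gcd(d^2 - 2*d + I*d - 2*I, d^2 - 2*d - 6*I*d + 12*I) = d - 2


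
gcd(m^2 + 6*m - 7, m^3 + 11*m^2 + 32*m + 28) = m + 7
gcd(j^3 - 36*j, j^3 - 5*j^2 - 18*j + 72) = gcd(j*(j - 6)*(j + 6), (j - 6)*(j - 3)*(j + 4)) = j - 6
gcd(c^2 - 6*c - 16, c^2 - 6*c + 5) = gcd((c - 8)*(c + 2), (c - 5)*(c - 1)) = 1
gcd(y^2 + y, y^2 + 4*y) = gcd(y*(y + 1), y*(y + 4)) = y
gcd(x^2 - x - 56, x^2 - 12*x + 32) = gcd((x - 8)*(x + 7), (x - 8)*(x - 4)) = x - 8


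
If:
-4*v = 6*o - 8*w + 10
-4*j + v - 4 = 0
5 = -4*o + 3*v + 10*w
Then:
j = -7*w/34 - 73/68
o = 32*w/17 - 25/17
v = -14*w/17 - 5/17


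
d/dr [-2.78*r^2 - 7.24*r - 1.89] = -5.56*r - 7.24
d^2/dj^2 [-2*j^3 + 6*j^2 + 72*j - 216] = 12 - 12*j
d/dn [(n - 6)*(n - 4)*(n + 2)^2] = 4*n^3 - 18*n^2 - 24*n + 56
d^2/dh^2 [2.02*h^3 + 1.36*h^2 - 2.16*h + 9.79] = 12.12*h + 2.72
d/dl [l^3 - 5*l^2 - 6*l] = 3*l^2 - 10*l - 6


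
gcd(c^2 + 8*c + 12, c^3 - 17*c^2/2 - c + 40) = c + 2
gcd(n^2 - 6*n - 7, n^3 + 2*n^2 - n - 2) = n + 1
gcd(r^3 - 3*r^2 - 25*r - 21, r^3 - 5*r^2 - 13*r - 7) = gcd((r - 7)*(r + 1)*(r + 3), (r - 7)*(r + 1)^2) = r^2 - 6*r - 7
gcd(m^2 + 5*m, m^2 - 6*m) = m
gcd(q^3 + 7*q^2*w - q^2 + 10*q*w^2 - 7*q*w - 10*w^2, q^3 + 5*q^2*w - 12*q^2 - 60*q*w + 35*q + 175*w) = q + 5*w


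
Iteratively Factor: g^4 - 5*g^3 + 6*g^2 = (g - 3)*(g^3 - 2*g^2) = g*(g - 3)*(g^2 - 2*g) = g*(g - 3)*(g - 2)*(g)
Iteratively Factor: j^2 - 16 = (j + 4)*(j - 4)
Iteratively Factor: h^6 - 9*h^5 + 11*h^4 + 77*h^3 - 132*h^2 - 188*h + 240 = (h - 4)*(h^5 - 5*h^4 - 9*h^3 + 41*h^2 + 32*h - 60) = (h - 4)*(h - 3)*(h^4 - 2*h^3 - 15*h^2 - 4*h + 20) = (h - 4)*(h - 3)*(h - 1)*(h^3 - h^2 - 16*h - 20) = (h - 5)*(h - 4)*(h - 3)*(h - 1)*(h^2 + 4*h + 4) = (h - 5)*(h - 4)*(h - 3)*(h - 1)*(h + 2)*(h + 2)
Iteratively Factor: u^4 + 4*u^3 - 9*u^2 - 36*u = (u + 3)*(u^3 + u^2 - 12*u) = (u - 3)*(u + 3)*(u^2 + 4*u) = (u - 3)*(u + 3)*(u + 4)*(u)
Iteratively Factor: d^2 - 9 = (d - 3)*(d + 3)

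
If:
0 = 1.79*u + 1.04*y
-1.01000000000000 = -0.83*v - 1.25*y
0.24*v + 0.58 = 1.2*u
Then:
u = 1.51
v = 5.13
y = -2.60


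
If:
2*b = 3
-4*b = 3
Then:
No Solution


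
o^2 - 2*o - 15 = (o - 5)*(o + 3)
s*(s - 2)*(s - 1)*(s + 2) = s^4 - s^3 - 4*s^2 + 4*s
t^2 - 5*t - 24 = (t - 8)*(t + 3)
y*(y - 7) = y^2 - 7*y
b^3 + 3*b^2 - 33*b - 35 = (b - 5)*(b + 1)*(b + 7)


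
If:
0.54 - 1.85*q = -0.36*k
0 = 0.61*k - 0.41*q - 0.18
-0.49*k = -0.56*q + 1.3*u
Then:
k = 0.57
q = 0.40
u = -0.04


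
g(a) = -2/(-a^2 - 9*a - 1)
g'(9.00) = 0.00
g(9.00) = 0.01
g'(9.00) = 0.00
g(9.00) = 0.01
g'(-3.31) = -0.01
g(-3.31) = -0.11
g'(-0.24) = -14.02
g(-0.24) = -1.81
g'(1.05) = -0.17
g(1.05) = 0.17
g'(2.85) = -0.02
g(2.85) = 0.06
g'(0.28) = -1.48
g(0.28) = 0.56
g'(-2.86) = -0.02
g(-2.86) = -0.12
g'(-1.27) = -0.17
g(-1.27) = -0.23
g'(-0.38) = -3.18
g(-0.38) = -0.88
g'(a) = -2*(2*a + 9)/(-a^2 - 9*a - 1)^2 = 2*(-2*a - 9)/(a^2 + 9*a + 1)^2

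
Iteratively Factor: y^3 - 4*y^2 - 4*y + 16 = (y - 4)*(y^2 - 4) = (y - 4)*(y - 2)*(y + 2)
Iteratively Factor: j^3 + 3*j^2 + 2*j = (j + 1)*(j^2 + 2*j) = (j + 1)*(j + 2)*(j)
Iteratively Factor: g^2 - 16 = (g + 4)*(g - 4)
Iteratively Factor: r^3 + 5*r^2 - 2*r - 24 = (r + 3)*(r^2 + 2*r - 8) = (r + 3)*(r + 4)*(r - 2)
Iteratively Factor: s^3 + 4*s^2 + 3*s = (s + 1)*(s^2 + 3*s) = s*(s + 1)*(s + 3)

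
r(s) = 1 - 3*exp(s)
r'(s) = -3*exp(s)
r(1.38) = -10.92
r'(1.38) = -11.92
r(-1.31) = 0.19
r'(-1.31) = -0.81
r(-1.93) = 0.56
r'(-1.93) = -0.44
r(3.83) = -137.19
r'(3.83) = -138.19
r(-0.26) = -1.31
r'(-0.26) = -2.31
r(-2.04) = 0.61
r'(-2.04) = -0.39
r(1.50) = -12.45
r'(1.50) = -13.45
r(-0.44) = -0.93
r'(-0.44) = -1.93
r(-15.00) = 1.00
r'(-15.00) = 0.00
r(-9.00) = 1.00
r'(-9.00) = 0.00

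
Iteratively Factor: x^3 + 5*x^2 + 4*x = (x)*(x^2 + 5*x + 4) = x*(x + 4)*(x + 1)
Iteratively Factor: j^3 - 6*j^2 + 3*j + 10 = (j - 2)*(j^2 - 4*j - 5) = (j - 5)*(j - 2)*(j + 1)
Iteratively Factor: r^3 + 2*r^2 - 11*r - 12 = (r + 4)*(r^2 - 2*r - 3) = (r - 3)*(r + 4)*(r + 1)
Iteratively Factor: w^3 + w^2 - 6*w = (w)*(w^2 + w - 6) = w*(w + 3)*(w - 2)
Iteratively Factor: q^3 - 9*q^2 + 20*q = (q - 4)*(q^2 - 5*q) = (q - 5)*(q - 4)*(q)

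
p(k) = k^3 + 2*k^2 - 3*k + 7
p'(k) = 3*k^2 + 4*k - 3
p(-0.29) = 8.01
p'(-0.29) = -3.91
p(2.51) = 27.88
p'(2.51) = 25.94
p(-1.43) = 12.46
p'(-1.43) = -2.59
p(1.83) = 14.34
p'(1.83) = 14.37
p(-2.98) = 7.24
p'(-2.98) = 11.72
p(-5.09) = -57.79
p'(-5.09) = 54.36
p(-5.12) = -59.43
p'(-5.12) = 55.16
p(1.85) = 14.63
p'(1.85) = 14.67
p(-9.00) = -533.00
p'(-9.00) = 204.00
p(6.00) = 277.00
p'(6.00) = 129.00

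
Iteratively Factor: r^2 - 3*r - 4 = (r + 1)*(r - 4)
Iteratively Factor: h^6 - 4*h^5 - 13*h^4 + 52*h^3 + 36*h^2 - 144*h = (h)*(h^5 - 4*h^4 - 13*h^3 + 52*h^2 + 36*h - 144) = h*(h - 3)*(h^4 - h^3 - 16*h^2 + 4*h + 48) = h*(h - 3)*(h + 2)*(h^3 - 3*h^2 - 10*h + 24) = h*(h - 3)*(h - 2)*(h + 2)*(h^2 - h - 12) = h*(h - 4)*(h - 3)*(h - 2)*(h + 2)*(h + 3)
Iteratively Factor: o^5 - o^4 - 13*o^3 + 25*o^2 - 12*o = (o)*(o^4 - o^3 - 13*o^2 + 25*o - 12) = o*(o - 1)*(o^3 - 13*o + 12) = o*(o - 1)^2*(o^2 + o - 12) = o*(o - 1)^2*(o + 4)*(o - 3)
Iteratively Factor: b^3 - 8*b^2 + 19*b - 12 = (b - 1)*(b^2 - 7*b + 12) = (b - 3)*(b - 1)*(b - 4)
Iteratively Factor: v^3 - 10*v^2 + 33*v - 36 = (v - 3)*(v^2 - 7*v + 12) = (v - 4)*(v - 3)*(v - 3)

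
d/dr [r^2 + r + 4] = 2*r + 1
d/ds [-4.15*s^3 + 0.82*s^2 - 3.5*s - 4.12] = -12.45*s^2 + 1.64*s - 3.5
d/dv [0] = 0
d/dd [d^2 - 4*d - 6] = 2*d - 4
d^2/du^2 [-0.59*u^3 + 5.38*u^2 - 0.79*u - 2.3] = 10.76 - 3.54*u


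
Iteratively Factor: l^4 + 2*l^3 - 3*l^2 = (l)*(l^3 + 2*l^2 - 3*l) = l*(l + 3)*(l^2 - l) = l^2*(l + 3)*(l - 1)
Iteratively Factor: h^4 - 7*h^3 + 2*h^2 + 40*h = (h - 4)*(h^3 - 3*h^2 - 10*h) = (h - 5)*(h - 4)*(h^2 + 2*h) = h*(h - 5)*(h - 4)*(h + 2)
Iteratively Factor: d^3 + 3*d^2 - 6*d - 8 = (d + 1)*(d^2 + 2*d - 8) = (d - 2)*(d + 1)*(d + 4)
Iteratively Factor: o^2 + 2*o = (o + 2)*(o)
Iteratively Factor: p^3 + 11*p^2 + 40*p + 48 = (p + 4)*(p^2 + 7*p + 12) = (p + 3)*(p + 4)*(p + 4)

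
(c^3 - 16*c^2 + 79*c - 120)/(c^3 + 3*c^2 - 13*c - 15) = (c^2 - 13*c + 40)/(c^2 + 6*c + 5)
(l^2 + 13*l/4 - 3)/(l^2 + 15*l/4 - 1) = (4*l - 3)/(4*l - 1)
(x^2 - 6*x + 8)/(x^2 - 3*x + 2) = (x - 4)/(x - 1)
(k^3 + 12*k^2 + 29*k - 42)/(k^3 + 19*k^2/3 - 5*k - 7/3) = 3*(k + 6)/(3*k + 1)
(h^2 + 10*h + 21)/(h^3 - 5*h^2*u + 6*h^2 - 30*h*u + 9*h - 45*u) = (-h - 7)/(-h^2 + 5*h*u - 3*h + 15*u)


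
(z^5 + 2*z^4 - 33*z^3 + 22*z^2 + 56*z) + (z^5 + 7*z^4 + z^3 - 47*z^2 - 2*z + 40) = 2*z^5 + 9*z^4 - 32*z^3 - 25*z^2 + 54*z + 40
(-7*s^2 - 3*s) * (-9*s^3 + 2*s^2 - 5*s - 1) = 63*s^5 + 13*s^4 + 29*s^3 + 22*s^2 + 3*s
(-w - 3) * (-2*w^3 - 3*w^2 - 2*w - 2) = 2*w^4 + 9*w^3 + 11*w^2 + 8*w + 6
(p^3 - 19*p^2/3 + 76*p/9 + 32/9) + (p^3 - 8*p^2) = 2*p^3 - 43*p^2/3 + 76*p/9 + 32/9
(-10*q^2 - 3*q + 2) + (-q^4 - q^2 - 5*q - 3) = -q^4 - 11*q^2 - 8*q - 1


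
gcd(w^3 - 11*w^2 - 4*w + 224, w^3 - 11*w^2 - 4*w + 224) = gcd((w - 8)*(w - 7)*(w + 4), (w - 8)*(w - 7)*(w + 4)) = w^3 - 11*w^2 - 4*w + 224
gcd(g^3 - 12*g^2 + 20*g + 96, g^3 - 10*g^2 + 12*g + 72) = g^2 - 4*g - 12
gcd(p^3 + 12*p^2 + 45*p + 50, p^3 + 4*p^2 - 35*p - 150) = p^2 + 10*p + 25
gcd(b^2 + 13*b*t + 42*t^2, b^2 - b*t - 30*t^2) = 1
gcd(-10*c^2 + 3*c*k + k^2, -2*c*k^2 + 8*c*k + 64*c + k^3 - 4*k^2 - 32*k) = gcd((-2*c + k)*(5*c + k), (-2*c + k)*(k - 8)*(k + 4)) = 2*c - k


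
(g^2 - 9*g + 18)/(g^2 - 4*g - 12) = (g - 3)/(g + 2)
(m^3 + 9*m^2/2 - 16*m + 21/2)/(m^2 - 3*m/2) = m + 6 - 7/m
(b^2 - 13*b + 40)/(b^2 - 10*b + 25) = (b - 8)/(b - 5)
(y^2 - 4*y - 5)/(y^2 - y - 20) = (y + 1)/(y + 4)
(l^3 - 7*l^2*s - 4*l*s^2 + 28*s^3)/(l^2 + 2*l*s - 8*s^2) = (l^2 - 5*l*s - 14*s^2)/(l + 4*s)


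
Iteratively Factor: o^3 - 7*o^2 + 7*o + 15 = (o - 5)*(o^2 - 2*o - 3) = (o - 5)*(o + 1)*(o - 3)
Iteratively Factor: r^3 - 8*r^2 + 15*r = (r - 3)*(r^2 - 5*r) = (r - 5)*(r - 3)*(r)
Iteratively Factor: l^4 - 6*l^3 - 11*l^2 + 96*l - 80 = (l + 4)*(l^3 - 10*l^2 + 29*l - 20) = (l - 1)*(l + 4)*(l^2 - 9*l + 20) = (l - 5)*(l - 1)*(l + 4)*(l - 4)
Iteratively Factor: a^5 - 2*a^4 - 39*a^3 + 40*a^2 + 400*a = (a - 5)*(a^4 + 3*a^3 - 24*a^2 - 80*a) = a*(a - 5)*(a^3 + 3*a^2 - 24*a - 80) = a*(a - 5)*(a + 4)*(a^2 - a - 20) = a*(a - 5)^2*(a + 4)*(a + 4)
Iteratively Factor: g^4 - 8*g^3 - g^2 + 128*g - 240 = (g - 5)*(g^3 - 3*g^2 - 16*g + 48) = (g - 5)*(g - 3)*(g^2 - 16) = (g - 5)*(g - 3)*(g + 4)*(g - 4)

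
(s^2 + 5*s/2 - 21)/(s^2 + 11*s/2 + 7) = (2*s^2 + 5*s - 42)/(2*s^2 + 11*s + 14)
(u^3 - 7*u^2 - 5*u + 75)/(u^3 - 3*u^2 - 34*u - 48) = (u^2 - 10*u + 25)/(u^2 - 6*u - 16)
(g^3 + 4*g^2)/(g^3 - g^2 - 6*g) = g*(g + 4)/(g^2 - g - 6)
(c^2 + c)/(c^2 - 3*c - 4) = c/(c - 4)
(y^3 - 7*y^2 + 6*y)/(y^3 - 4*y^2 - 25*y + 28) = y*(y - 6)/(y^2 - 3*y - 28)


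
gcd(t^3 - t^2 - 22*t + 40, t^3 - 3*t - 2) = t - 2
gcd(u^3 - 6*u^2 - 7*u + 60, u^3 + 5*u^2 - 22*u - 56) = u - 4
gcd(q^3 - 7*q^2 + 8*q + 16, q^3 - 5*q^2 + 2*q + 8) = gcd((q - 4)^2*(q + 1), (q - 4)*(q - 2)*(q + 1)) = q^2 - 3*q - 4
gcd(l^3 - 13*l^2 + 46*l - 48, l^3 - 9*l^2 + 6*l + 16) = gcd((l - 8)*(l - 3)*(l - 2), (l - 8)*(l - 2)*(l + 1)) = l^2 - 10*l + 16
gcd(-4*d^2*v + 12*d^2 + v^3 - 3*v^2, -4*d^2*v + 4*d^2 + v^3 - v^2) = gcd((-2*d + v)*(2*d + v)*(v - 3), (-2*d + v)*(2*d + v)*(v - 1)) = -4*d^2 + v^2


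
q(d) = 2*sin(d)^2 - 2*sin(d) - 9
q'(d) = 4*sin(d)*cos(d) - 2*cos(d)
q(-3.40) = -9.38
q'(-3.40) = 0.95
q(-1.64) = -5.01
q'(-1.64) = 0.41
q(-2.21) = -6.11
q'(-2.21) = 3.11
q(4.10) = -6.02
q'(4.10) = 3.03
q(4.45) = -5.20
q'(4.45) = 1.52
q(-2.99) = -8.65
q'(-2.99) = 2.57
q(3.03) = -9.20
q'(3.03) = 1.54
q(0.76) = -9.43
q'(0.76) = 0.55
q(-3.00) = -8.68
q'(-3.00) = 2.54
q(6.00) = -8.29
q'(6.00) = -2.99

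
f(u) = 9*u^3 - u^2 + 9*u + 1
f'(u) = 27*u^2 - 2*u + 9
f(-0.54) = -5.57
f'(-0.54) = 17.95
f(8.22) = 5006.12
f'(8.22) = 1816.91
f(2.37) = 136.52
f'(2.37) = 155.92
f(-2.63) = -193.31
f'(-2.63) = 201.02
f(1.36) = 34.03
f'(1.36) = 56.22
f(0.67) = 9.29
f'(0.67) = 19.78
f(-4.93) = -1146.08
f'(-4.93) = 675.09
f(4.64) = 920.31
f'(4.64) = 581.02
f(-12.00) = -15803.00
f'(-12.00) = 3921.00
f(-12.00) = -15803.00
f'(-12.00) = 3921.00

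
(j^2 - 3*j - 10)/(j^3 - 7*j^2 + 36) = (j - 5)/(j^2 - 9*j + 18)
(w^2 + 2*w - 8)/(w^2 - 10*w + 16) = (w + 4)/(w - 8)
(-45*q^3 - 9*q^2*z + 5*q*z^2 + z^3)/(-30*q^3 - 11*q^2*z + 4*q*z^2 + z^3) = (3*q + z)/(2*q + z)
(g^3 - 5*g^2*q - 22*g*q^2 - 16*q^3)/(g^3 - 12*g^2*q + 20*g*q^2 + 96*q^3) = (-g - q)/(-g + 6*q)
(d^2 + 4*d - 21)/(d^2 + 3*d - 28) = (d - 3)/(d - 4)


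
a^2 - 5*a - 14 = (a - 7)*(a + 2)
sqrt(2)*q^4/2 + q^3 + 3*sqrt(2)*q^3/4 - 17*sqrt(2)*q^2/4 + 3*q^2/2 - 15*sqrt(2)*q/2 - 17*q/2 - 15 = (q - 3)*(q + 5/2)*(q + sqrt(2))*(sqrt(2)*q/2 + sqrt(2))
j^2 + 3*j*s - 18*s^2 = (j - 3*s)*(j + 6*s)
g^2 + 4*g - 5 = (g - 1)*(g + 5)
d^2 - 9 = (d - 3)*(d + 3)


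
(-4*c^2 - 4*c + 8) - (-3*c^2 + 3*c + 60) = -c^2 - 7*c - 52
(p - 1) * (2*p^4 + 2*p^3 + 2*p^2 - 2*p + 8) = 2*p^5 - 4*p^2 + 10*p - 8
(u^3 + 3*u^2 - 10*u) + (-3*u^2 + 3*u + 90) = u^3 - 7*u + 90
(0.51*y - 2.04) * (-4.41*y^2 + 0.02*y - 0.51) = -2.2491*y^3 + 9.0066*y^2 - 0.3009*y + 1.0404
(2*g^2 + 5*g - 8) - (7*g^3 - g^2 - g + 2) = -7*g^3 + 3*g^2 + 6*g - 10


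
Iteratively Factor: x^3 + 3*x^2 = (x)*(x^2 + 3*x) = x*(x + 3)*(x)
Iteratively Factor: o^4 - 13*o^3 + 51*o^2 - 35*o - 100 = (o + 1)*(o^3 - 14*o^2 + 65*o - 100) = (o - 5)*(o + 1)*(o^2 - 9*o + 20) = (o - 5)*(o - 4)*(o + 1)*(o - 5)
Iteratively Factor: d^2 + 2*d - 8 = (d - 2)*(d + 4)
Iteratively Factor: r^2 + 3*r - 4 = (r - 1)*(r + 4)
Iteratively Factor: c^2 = (c)*(c)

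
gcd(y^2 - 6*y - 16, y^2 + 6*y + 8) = y + 2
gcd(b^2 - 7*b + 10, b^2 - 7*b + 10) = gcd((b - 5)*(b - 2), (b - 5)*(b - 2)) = b^2 - 7*b + 10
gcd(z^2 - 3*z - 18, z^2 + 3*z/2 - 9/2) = z + 3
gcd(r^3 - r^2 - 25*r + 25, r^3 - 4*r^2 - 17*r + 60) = r - 5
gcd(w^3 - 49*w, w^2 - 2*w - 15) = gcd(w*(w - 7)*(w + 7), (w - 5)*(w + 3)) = 1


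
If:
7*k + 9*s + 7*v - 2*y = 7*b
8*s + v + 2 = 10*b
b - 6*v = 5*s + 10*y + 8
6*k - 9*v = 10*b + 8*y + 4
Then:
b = -1492*y/5 - 2341/10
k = -308*y/5 - 242/5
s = -2046*y/5 - 3213/10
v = 1448*y/5 + 1137/5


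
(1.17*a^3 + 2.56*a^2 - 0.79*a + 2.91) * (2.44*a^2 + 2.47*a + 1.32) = 2.8548*a^5 + 9.1363*a^4 + 5.94*a^3 + 8.5283*a^2 + 6.1449*a + 3.8412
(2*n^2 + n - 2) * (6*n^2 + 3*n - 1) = 12*n^4 + 12*n^3 - 11*n^2 - 7*n + 2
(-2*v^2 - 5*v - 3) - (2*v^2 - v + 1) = -4*v^2 - 4*v - 4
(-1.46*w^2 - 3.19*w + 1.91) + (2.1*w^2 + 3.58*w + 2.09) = 0.64*w^2 + 0.39*w + 4.0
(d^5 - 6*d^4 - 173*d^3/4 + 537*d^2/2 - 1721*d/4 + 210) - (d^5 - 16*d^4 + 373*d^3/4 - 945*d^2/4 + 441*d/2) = 10*d^4 - 273*d^3/2 + 2019*d^2/4 - 2603*d/4 + 210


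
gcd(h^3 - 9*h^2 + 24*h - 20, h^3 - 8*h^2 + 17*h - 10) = h^2 - 7*h + 10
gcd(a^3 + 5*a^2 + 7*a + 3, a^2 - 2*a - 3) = a + 1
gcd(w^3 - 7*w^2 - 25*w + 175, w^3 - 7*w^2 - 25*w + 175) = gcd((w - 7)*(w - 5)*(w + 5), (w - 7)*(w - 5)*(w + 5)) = w^3 - 7*w^2 - 25*w + 175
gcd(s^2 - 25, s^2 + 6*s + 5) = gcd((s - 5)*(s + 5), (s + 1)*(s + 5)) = s + 5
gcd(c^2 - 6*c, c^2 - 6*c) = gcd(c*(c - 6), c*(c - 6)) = c^2 - 6*c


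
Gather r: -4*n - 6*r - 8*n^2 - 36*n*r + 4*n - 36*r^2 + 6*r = -8*n^2 - 36*n*r - 36*r^2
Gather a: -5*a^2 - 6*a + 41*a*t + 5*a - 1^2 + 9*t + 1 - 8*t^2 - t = -5*a^2 + a*(41*t - 1) - 8*t^2 + 8*t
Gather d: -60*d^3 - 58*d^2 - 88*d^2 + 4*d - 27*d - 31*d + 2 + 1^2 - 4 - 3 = -60*d^3 - 146*d^2 - 54*d - 4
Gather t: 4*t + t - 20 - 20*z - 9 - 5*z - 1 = 5*t - 25*z - 30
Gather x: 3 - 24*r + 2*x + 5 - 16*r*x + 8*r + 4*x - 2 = -16*r + x*(6 - 16*r) + 6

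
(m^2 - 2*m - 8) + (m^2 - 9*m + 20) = 2*m^2 - 11*m + 12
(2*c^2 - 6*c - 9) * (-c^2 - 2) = -2*c^4 + 6*c^3 + 5*c^2 + 12*c + 18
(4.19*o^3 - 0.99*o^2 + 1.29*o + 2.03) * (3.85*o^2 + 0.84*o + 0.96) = 16.1315*o^5 - 0.2919*o^4 + 8.1573*o^3 + 7.9487*o^2 + 2.9436*o + 1.9488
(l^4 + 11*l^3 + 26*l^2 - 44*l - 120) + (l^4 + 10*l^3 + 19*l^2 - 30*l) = 2*l^4 + 21*l^3 + 45*l^2 - 74*l - 120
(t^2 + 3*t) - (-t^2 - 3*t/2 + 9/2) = 2*t^2 + 9*t/2 - 9/2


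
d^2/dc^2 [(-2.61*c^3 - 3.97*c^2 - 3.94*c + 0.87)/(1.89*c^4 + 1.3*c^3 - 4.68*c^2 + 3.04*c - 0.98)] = (-18.646362*c^9 - 85.0874219999998*c^8 - 365.93046*c^7 + 1.80151599999988*c^6 + 452.863524*c^5 + 36.5368560000002*c^4 - 560.170136*c^3 + 249.964536*c^2 + 25.766928*c - 23.001624)/(6.751269*c^12 + 13.93119*c^11 - 40.569984*c^10 - 34.218008*c^9 + 134.772714*c^8 - 74.951448*c^7 - 114.034344*c^6 + 237.78192*c^5 - 211.937412*c^4 + 115.49596*c^3 - 40.65432*c^2 + 8.758848*c - 0.941192)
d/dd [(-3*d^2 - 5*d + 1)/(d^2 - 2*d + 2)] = (11*d^2 - 14*d - 8)/(d^4 - 4*d^3 + 8*d^2 - 8*d + 4)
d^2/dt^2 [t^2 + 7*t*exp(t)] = 7*t*exp(t) + 14*exp(t) + 2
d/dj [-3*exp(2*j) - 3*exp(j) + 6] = (-6*exp(j) - 3)*exp(j)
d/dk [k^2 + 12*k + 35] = 2*k + 12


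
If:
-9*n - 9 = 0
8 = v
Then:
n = -1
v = 8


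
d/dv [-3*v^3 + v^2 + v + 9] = -9*v^2 + 2*v + 1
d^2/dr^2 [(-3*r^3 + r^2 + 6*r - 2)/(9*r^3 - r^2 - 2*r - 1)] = 2*(54*r^6 + 1296*r^5 - 1242*r^4 + 310*r^3 + 405*r^2 - 93*r - 17)/(729*r^9 - 243*r^8 - 459*r^7 - 136*r^6 + 156*r^5 + 93*r^4 + 7*r^3 - 15*r^2 - 6*r - 1)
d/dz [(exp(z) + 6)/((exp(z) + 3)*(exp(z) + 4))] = (-exp(2*z) - 12*exp(z) - 30)*exp(z)/(exp(4*z) + 14*exp(3*z) + 73*exp(2*z) + 168*exp(z) + 144)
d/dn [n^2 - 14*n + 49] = 2*n - 14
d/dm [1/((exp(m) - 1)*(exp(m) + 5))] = 2*(-exp(m) - 2)*exp(m)/(exp(4*m) + 8*exp(3*m) + 6*exp(2*m) - 40*exp(m) + 25)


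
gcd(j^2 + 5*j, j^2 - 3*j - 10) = 1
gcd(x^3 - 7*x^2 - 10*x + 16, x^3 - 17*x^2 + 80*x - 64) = x^2 - 9*x + 8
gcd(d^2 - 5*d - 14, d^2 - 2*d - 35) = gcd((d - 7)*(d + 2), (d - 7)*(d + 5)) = d - 7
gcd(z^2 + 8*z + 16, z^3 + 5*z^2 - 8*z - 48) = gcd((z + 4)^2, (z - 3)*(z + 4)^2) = z^2 + 8*z + 16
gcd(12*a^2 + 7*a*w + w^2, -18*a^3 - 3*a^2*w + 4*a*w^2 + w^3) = 3*a + w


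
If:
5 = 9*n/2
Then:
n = 10/9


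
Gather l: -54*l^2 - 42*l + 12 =-54*l^2 - 42*l + 12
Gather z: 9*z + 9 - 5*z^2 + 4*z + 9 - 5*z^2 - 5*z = -10*z^2 + 8*z + 18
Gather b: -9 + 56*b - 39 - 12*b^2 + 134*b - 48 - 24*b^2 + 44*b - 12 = -36*b^2 + 234*b - 108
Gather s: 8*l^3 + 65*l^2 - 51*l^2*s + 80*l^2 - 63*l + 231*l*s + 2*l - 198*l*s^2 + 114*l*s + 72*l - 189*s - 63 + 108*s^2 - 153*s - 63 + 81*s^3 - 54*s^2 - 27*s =8*l^3 + 145*l^2 + 11*l + 81*s^3 + s^2*(54 - 198*l) + s*(-51*l^2 + 345*l - 369) - 126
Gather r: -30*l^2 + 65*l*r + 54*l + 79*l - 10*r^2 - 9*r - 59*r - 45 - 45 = -30*l^2 + 133*l - 10*r^2 + r*(65*l - 68) - 90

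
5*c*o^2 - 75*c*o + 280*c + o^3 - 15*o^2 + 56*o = (5*c + o)*(o - 8)*(o - 7)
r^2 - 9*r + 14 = (r - 7)*(r - 2)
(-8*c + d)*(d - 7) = -8*c*d + 56*c + d^2 - 7*d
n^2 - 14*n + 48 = (n - 8)*(n - 6)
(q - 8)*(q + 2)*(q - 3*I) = q^3 - 6*q^2 - 3*I*q^2 - 16*q + 18*I*q + 48*I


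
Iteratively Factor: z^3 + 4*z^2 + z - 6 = (z + 2)*(z^2 + 2*z - 3) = (z - 1)*(z + 2)*(z + 3)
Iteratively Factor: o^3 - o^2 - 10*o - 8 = (o + 2)*(o^2 - 3*o - 4) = (o + 1)*(o + 2)*(o - 4)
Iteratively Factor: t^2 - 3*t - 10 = (t + 2)*(t - 5)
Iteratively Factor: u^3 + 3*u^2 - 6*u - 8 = (u + 4)*(u^2 - u - 2) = (u + 1)*(u + 4)*(u - 2)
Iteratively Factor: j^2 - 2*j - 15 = (j - 5)*(j + 3)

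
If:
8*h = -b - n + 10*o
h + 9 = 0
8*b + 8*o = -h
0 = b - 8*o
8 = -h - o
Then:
No Solution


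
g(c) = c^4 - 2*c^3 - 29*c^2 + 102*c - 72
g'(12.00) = 5454.00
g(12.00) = 14256.00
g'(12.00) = 5454.00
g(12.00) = 14256.00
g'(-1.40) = 160.46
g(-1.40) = -262.31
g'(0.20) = 90.19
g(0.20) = -52.77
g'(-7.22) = -1297.48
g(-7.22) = 1149.94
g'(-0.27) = 117.14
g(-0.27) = -101.61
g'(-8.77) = -2548.92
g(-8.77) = 4067.63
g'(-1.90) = 163.10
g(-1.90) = -343.74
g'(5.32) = 225.90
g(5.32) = 149.76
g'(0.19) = 90.79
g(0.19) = -53.68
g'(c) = 4*c^3 - 6*c^2 - 58*c + 102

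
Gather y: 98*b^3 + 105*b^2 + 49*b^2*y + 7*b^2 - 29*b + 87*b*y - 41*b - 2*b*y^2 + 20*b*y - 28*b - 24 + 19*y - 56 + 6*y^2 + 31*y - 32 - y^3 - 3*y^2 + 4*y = 98*b^3 + 112*b^2 - 98*b - y^3 + y^2*(3 - 2*b) + y*(49*b^2 + 107*b + 54) - 112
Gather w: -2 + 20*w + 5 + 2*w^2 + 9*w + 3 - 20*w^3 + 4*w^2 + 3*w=-20*w^3 + 6*w^2 + 32*w + 6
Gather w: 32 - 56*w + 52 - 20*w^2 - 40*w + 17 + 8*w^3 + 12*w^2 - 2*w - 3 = 8*w^3 - 8*w^2 - 98*w + 98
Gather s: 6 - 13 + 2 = -5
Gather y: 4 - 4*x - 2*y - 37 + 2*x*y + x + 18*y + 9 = -3*x + y*(2*x + 16) - 24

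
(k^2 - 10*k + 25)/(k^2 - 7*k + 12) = (k^2 - 10*k + 25)/(k^2 - 7*k + 12)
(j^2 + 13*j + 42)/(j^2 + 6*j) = (j + 7)/j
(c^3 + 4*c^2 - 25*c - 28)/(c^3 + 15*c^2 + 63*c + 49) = (c - 4)/(c + 7)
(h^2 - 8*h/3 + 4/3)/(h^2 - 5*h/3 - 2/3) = (3*h - 2)/(3*h + 1)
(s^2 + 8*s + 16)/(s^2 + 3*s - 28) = (s^2 + 8*s + 16)/(s^2 + 3*s - 28)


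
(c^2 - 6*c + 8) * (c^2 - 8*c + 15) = c^4 - 14*c^3 + 71*c^2 - 154*c + 120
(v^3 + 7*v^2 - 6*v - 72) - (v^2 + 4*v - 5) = v^3 + 6*v^2 - 10*v - 67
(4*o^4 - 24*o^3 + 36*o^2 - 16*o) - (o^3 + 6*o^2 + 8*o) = 4*o^4 - 25*o^3 + 30*o^2 - 24*o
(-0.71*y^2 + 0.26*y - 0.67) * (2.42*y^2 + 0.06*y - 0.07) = -1.7182*y^4 + 0.5866*y^3 - 1.5561*y^2 - 0.0584*y + 0.0469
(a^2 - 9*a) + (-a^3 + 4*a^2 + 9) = -a^3 + 5*a^2 - 9*a + 9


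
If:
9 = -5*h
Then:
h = -9/5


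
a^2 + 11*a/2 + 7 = (a + 2)*(a + 7/2)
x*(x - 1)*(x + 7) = x^3 + 6*x^2 - 7*x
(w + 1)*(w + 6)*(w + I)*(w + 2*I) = w^4 + 7*w^3 + 3*I*w^3 + 4*w^2 + 21*I*w^2 - 14*w + 18*I*w - 12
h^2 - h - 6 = (h - 3)*(h + 2)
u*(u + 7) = u^2 + 7*u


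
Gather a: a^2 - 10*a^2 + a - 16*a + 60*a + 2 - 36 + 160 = -9*a^2 + 45*a + 126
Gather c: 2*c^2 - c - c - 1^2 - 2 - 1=2*c^2 - 2*c - 4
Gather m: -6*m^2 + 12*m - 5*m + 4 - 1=-6*m^2 + 7*m + 3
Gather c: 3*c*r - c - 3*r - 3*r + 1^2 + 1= c*(3*r - 1) - 6*r + 2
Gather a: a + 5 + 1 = a + 6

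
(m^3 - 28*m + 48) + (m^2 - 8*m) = m^3 + m^2 - 36*m + 48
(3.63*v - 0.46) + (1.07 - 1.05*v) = 2.58*v + 0.61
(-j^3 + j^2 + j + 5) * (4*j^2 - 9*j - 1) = -4*j^5 + 13*j^4 - 4*j^3 + 10*j^2 - 46*j - 5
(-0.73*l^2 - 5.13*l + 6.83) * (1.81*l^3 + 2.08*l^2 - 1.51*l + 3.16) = -1.3213*l^5 - 10.8037*l^4 + 2.7942*l^3 + 19.6459*l^2 - 26.5241*l + 21.5828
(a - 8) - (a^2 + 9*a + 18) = -a^2 - 8*a - 26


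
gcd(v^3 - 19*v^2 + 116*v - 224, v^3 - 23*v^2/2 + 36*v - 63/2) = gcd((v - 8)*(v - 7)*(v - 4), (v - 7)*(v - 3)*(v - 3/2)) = v - 7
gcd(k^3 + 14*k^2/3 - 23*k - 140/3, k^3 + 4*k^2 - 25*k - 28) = k^2 + 3*k - 28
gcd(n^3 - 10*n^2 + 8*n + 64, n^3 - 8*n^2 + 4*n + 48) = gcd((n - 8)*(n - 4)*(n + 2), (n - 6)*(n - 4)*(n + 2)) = n^2 - 2*n - 8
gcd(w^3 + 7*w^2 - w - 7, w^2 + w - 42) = w + 7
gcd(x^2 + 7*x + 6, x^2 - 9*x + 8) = 1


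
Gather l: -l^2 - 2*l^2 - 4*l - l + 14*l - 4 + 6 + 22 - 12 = -3*l^2 + 9*l + 12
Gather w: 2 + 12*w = 12*w + 2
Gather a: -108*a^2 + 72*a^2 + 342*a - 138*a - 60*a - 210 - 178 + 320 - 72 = -36*a^2 + 144*a - 140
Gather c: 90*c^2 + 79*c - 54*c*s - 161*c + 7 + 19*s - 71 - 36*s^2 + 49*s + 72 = 90*c^2 + c*(-54*s - 82) - 36*s^2 + 68*s + 8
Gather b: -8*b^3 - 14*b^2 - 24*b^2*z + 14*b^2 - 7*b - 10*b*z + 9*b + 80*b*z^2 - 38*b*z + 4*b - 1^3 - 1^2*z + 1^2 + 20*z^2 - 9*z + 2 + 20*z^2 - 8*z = -8*b^3 - 24*b^2*z + b*(80*z^2 - 48*z + 6) + 40*z^2 - 18*z + 2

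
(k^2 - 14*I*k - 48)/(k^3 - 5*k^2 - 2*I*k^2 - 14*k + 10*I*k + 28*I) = (k^2 - 14*I*k - 48)/(k^3 + k^2*(-5 - 2*I) + k*(-14 + 10*I) + 28*I)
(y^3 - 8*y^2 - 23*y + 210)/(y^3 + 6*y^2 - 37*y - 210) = (y - 7)/(y + 7)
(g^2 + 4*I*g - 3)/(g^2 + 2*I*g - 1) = (g + 3*I)/(g + I)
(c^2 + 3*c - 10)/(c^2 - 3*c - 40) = (c - 2)/(c - 8)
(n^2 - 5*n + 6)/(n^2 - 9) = (n - 2)/(n + 3)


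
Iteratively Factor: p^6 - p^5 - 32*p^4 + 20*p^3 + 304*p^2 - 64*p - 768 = (p - 4)*(p^5 + 3*p^4 - 20*p^3 - 60*p^2 + 64*p + 192) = (p - 4)*(p + 2)*(p^4 + p^3 - 22*p^2 - 16*p + 96) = (p - 4)*(p - 2)*(p + 2)*(p^3 + 3*p^2 - 16*p - 48) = (p - 4)*(p - 2)*(p + 2)*(p + 3)*(p^2 - 16) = (p - 4)^2*(p - 2)*(p + 2)*(p + 3)*(p + 4)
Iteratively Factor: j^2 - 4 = (j - 2)*(j + 2)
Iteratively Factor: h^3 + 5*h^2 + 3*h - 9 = (h - 1)*(h^2 + 6*h + 9) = (h - 1)*(h + 3)*(h + 3)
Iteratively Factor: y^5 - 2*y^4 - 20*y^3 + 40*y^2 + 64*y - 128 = (y + 4)*(y^4 - 6*y^3 + 4*y^2 + 24*y - 32) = (y - 2)*(y + 4)*(y^3 - 4*y^2 - 4*y + 16) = (y - 2)*(y + 2)*(y + 4)*(y^2 - 6*y + 8) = (y - 4)*(y - 2)*(y + 2)*(y + 4)*(y - 2)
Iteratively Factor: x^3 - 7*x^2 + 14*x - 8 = (x - 1)*(x^2 - 6*x + 8) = (x - 2)*(x - 1)*(x - 4)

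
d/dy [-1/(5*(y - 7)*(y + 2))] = (2*y - 5)/(5*(y - 7)^2*(y + 2)^2)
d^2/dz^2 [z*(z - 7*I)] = 2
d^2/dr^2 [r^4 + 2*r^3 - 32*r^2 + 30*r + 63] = 12*r^2 + 12*r - 64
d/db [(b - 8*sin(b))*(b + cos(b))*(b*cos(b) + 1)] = -(b - 8*sin(b))*(b + cos(b))*(b*sin(b) - cos(b)) - (b - 8*sin(b))*(b*cos(b) + 1)*(sin(b) - 1) - (b + cos(b))*(b*cos(b) + 1)*(8*cos(b) - 1)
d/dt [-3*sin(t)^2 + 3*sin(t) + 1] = -3*sin(2*t) + 3*cos(t)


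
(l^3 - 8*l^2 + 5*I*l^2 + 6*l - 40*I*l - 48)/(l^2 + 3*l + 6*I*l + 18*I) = (l^2 - l*(8 + I) + 8*I)/(l + 3)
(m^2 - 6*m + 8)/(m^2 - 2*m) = (m - 4)/m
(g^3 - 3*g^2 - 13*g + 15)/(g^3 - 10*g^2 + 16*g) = (g^3 - 3*g^2 - 13*g + 15)/(g*(g^2 - 10*g + 16))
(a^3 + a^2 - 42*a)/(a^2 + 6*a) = (a^2 + a - 42)/(a + 6)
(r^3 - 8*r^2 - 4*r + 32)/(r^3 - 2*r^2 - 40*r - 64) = (r - 2)/(r + 4)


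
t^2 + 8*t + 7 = (t + 1)*(t + 7)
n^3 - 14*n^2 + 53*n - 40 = (n - 8)*(n - 5)*(n - 1)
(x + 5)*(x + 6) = x^2 + 11*x + 30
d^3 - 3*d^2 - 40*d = d*(d - 8)*(d + 5)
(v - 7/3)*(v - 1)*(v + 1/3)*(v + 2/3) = v^4 - 7*v^3/3 - 7*v^2/9 + 43*v/27 + 14/27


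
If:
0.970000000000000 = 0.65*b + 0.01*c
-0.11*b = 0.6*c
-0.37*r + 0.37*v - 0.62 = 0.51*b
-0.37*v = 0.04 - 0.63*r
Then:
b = 1.50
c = -0.27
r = 5.47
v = 9.21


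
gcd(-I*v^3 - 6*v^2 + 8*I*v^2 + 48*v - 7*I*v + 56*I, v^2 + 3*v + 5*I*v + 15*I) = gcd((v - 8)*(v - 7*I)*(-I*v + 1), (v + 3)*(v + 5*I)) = 1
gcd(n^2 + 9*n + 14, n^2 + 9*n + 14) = n^2 + 9*n + 14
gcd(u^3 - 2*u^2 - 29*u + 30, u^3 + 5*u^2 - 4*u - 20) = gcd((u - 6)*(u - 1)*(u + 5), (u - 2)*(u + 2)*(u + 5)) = u + 5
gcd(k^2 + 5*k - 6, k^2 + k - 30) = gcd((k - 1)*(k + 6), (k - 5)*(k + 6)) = k + 6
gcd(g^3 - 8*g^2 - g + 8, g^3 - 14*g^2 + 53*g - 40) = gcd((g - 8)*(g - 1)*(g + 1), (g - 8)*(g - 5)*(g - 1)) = g^2 - 9*g + 8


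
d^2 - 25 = (d - 5)*(d + 5)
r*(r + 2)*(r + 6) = r^3 + 8*r^2 + 12*r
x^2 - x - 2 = (x - 2)*(x + 1)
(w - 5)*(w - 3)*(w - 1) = w^3 - 9*w^2 + 23*w - 15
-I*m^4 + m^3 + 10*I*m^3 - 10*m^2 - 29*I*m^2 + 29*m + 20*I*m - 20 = (m - 5)*(m - 4)*(m + I)*(-I*m + I)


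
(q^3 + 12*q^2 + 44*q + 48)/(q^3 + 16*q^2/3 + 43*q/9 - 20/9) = 9*(q^2 + 8*q + 12)/(9*q^2 + 12*q - 5)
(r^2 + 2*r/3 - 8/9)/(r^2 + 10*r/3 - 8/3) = (r + 4/3)/(r + 4)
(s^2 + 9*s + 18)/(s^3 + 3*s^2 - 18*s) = (s + 3)/(s*(s - 3))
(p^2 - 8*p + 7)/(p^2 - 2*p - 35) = (p - 1)/(p + 5)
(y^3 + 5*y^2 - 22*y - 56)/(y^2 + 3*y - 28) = y + 2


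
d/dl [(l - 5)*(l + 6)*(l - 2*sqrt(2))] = 3*l^2 - 4*sqrt(2)*l + 2*l - 30 - 2*sqrt(2)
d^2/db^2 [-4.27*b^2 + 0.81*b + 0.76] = -8.54000000000000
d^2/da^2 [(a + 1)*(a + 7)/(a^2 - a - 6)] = 2*(9*a^3 + 39*a^2 + 123*a + 37)/(a^6 - 3*a^5 - 15*a^4 + 35*a^3 + 90*a^2 - 108*a - 216)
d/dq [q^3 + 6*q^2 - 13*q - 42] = 3*q^2 + 12*q - 13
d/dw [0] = 0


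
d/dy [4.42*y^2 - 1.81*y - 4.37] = 8.84*y - 1.81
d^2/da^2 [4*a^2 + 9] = 8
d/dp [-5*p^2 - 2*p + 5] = -10*p - 2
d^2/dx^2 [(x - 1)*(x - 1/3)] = 2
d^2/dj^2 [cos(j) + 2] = -cos(j)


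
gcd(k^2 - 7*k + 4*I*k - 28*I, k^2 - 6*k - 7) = k - 7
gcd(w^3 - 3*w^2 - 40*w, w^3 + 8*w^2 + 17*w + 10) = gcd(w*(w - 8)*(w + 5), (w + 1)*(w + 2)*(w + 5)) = w + 5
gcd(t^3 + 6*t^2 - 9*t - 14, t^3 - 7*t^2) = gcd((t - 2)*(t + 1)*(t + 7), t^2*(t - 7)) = 1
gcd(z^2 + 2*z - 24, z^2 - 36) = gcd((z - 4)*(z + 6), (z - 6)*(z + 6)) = z + 6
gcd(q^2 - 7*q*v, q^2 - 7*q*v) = q^2 - 7*q*v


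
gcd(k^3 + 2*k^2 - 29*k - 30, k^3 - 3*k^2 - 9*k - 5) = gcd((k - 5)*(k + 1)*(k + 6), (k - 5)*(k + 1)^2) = k^2 - 4*k - 5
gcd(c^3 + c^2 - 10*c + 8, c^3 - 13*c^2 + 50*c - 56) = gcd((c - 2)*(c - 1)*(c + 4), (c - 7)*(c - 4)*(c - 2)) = c - 2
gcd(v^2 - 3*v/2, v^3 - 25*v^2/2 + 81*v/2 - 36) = v - 3/2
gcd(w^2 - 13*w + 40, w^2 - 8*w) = w - 8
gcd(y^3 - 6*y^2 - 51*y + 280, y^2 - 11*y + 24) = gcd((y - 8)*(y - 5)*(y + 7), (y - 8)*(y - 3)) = y - 8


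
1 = 1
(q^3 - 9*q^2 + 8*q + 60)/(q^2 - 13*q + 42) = (q^2 - 3*q - 10)/(q - 7)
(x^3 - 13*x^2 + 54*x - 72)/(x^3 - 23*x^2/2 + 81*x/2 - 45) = 2*(x - 4)/(2*x - 5)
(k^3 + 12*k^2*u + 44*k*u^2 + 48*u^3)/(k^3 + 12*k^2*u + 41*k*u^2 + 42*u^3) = (k^2 + 10*k*u + 24*u^2)/(k^2 + 10*k*u + 21*u^2)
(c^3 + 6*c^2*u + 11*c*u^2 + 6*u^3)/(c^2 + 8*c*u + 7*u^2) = (c^2 + 5*c*u + 6*u^2)/(c + 7*u)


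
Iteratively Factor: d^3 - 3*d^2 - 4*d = (d)*(d^2 - 3*d - 4) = d*(d - 4)*(d + 1)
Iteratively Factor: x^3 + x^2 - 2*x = (x)*(x^2 + x - 2) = x*(x - 1)*(x + 2)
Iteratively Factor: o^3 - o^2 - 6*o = (o)*(o^2 - o - 6) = o*(o - 3)*(o + 2)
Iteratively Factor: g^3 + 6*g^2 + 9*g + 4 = (g + 1)*(g^2 + 5*g + 4) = (g + 1)*(g + 4)*(g + 1)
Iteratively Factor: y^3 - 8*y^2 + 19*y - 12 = (y - 3)*(y^2 - 5*y + 4) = (y - 4)*(y - 3)*(y - 1)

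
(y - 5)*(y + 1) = y^2 - 4*y - 5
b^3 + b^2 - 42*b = b*(b - 6)*(b + 7)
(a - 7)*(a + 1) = a^2 - 6*a - 7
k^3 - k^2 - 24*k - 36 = (k - 6)*(k + 2)*(k + 3)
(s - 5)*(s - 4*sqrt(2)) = s^2 - 4*sqrt(2)*s - 5*s + 20*sqrt(2)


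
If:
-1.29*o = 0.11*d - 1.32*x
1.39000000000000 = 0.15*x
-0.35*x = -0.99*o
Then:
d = 72.78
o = 3.28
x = 9.27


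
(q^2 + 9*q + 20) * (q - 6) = q^3 + 3*q^2 - 34*q - 120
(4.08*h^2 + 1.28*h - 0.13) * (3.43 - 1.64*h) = -6.6912*h^3 + 11.8952*h^2 + 4.6036*h - 0.4459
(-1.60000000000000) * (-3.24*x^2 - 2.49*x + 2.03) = 5.184*x^2 + 3.984*x - 3.248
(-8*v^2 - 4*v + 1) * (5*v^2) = -40*v^4 - 20*v^3 + 5*v^2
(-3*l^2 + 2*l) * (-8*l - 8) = 24*l^3 + 8*l^2 - 16*l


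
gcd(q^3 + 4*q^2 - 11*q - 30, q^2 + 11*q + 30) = q + 5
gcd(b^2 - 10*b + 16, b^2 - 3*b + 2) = b - 2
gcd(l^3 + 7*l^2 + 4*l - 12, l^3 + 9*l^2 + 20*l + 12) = l^2 + 8*l + 12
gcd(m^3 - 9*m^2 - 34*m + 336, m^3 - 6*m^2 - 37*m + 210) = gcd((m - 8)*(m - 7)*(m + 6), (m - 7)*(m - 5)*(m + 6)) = m^2 - m - 42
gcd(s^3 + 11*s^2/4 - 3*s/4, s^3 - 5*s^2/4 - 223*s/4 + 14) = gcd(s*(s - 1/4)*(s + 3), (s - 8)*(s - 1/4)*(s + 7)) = s - 1/4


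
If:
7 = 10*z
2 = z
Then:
No Solution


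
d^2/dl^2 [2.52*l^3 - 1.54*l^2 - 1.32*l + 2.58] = 15.12*l - 3.08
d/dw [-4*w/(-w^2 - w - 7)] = 4*(7 - w^2)/(w^4 + 2*w^3 + 15*w^2 + 14*w + 49)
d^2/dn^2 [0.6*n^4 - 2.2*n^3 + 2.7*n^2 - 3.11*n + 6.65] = 7.2*n^2 - 13.2*n + 5.4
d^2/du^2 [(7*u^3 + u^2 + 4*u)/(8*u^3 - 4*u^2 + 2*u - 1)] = 2*(288*u^6 + 432*u^5 - 96*u^4 + 64*u^3 + 138*u^2 - 27*u + 9)/(512*u^9 - 768*u^8 + 768*u^7 - 640*u^6 + 384*u^5 - 192*u^4 + 80*u^3 - 24*u^2 + 6*u - 1)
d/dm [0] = 0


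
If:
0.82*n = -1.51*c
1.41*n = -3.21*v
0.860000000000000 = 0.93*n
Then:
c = -0.50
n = 0.92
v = -0.41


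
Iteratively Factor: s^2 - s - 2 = (s - 2)*(s + 1)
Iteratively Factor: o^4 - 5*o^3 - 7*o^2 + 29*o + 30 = (o - 3)*(o^3 - 2*o^2 - 13*o - 10) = (o - 3)*(o + 1)*(o^2 - 3*o - 10) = (o - 5)*(o - 3)*(o + 1)*(o + 2)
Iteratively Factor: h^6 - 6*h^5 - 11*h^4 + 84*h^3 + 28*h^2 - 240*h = (h)*(h^5 - 6*h^4 - 11*h^3 + 84*h^2 + 28*h - 240) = h*(h - 4)*(h^4 - 2*h^3 - 19*h^2 + 8*h + 60) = h*(h - 5)*(h - 4)*(h^3 + 3*h^2 - 4*h - 12) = h*(h - 5)*(h - 4)*(h + 3)*(h^2 - 4) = h*(h - 5)*(h - 4)*(h - 2)*(h + 3)*(h + 2)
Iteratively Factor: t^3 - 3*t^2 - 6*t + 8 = (t - 1)*(t^2 - 2*t - 8) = (t - 4)*(t - 1)*(t + 2)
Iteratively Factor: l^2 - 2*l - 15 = (l - 5)*(l + 3)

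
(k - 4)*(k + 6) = k^2 + 2*k - 24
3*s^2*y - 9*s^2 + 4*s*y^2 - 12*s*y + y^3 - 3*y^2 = (s + y)*(3*s + y)*(y - 3)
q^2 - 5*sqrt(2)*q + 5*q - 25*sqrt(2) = (q + 5)*(q - 5*sqrt(2))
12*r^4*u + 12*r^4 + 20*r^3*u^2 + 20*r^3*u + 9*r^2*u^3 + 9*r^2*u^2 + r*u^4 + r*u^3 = (r + u)*(2*r + u)*(6*r + u)*(r*u + r)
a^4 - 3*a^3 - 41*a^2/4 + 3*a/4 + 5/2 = (a - 5)*(a - 1/2)*(a + 1/2)*(a + 2)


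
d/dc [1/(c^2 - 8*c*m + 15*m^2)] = 2*(-c + 4*m)/(c^2 - 8*c*m + 15*m^2)^2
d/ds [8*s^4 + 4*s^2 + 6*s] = 32*s^3 + 8*s + 6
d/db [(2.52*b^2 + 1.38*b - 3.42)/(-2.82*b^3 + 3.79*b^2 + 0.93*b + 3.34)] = (7.1064*b^4 + 7.7832*b^3 - 31.8198*b^2 + 42.7572*b + 7.7898)/(7.9524*b^6 - 21.3756*b^5 + 9.1189*b^4 - 11.7882*b^3 + 26.1821*b^2 + 6.2124*b + 11.1556)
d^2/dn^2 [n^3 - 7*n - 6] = 6*n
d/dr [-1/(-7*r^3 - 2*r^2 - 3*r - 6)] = (-21*r^2 - 4*r - 3)/(7*r^3 + 2*r^2 + 3*r + 6)^2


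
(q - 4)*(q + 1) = q^2 - 3*q - 4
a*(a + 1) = a^2 + a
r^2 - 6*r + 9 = (r - 3)^2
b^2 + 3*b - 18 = (b - 3)*(b + 6)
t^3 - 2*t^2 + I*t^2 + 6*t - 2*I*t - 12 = (t - 2)*(t - 2*I)*(t + 3*I)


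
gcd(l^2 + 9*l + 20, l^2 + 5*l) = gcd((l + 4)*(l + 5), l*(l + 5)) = l + 5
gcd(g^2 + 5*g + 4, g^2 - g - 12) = 1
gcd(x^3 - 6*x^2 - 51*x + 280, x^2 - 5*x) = x - 5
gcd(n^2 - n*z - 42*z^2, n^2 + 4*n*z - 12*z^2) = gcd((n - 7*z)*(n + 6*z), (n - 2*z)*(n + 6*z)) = n + 6*z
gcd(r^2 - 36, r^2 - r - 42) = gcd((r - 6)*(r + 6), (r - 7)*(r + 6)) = r + 6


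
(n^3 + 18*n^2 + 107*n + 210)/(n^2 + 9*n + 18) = (n^2 + 12*n + 35)/(n + 3)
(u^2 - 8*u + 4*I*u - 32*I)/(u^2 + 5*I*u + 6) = (u^2 + 4*u*(-2 + I) - 32*I)/(u^2 + 5*I*u + 6)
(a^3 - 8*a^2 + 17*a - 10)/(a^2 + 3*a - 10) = (a^2 - 6*a + 5)/(a + 5)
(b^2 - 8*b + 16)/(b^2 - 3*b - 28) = (-b^2 + 8*b - 16)/(-b^2 + 3*b + 28)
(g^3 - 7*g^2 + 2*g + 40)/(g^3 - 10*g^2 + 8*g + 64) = (g - 5)/(g - 8)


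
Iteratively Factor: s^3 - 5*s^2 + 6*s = (s)*(s^2 - 5*s + 6) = s*(s - 3)*(s - 2)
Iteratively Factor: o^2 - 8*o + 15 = (o - 3)*(o - 5)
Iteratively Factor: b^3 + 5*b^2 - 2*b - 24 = (b - 2)*(b^2 + 7*b + 12) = (b - 2)*(b + 3)*(b + 4)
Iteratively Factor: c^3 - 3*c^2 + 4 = (c - 2)*(c^2 - c - 2) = (c - 2)^2*(c + 1)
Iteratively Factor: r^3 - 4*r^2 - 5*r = (r + 1)*(r^2 - 5*r) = (r - 5)*(r + 1)*(r)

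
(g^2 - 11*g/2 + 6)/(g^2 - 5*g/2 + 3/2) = (g - 4)/(g - 1)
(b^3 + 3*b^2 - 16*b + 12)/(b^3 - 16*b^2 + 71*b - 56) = (b^2 + 4*b - 12)/(b^2 - 15*b + 56)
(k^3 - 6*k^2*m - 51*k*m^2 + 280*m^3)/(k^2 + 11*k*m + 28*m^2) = (k^2 - 13*k*m + 40*m^2)/(k + 4*m)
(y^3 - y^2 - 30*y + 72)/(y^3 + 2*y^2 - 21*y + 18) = (y - 4)/(y - 1)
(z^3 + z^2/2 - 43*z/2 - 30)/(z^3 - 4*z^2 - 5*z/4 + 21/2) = 2*(z^2 - z - 20)/(2*z^2 - 11*z + 14)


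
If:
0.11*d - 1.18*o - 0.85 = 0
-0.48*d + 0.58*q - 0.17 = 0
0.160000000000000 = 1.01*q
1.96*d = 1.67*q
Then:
No Solution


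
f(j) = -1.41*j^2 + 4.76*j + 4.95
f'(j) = 4.76 - 2.82*j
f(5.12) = -7.64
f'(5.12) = -9.68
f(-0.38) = 2.94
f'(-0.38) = 5.83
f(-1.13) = -2.23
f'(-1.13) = 7.95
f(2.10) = 8.73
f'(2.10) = -1.16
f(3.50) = 4.34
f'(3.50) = -5.11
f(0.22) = 5.93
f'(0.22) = 4.14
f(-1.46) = -5.01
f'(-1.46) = 8.88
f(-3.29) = -25.97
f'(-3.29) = 14.04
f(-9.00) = -152.10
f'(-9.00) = 30.14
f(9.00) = -66.42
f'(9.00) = -20.62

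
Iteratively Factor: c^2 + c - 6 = (c - 2)*(c + 3)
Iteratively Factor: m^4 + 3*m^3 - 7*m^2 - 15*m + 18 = (m - 1)*(m^3 + 4*m^2 - 3*m - 18) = (m - 2)*(m - 1)*(m^2 + 6*m + 9) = (m - 2)*(m - 1)*(m + 3)*(m + 3)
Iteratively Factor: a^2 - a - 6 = (a - 3)*(a + 2)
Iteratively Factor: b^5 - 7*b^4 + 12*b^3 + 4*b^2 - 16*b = (b - 2)*(b^4 - 5*b^3 + 2*b^2 + 8*b) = (b - 2)^2*(b^3 - 3*b^2 - 4*b) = b*(b - 2)^2*(b^2 - 3*b - 4) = b*(b - 4)*(b - 2)^2*(b + 1)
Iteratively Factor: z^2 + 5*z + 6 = (z + 3)*(z + 2)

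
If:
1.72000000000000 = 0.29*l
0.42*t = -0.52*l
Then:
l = 5.93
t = -7.34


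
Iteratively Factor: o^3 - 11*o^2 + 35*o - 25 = (o - 5)*(o^2 - 6*o + 5) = (o - 5)^2*(o - 1)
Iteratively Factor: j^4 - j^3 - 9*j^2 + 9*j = (j - 3)*(j^3 + 2*j^2 - 3*j) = j*(j - 3)*(j^2 + 2*j - 3) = j*(j - 3)*(j - 1)*(j + 3)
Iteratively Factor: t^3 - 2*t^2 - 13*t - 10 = (t - 5)*(t^2 + 3*t + 2) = (t - 5)*(t + 1)*(t + 2)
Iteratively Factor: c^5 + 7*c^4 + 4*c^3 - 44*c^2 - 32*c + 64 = (c - 1)*(c^4 + 8*c^3 + 12*c^2 - 32*c - 64) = (c - 1)*(c + 2)*(c^3 + 6*c^2 - 32) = (c - 1)*(c + 2)*(c + 4)*(c^2 + 2*c - 8) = (c - 2)*(c - 1)*(c + 2)*(c + 4)*(c + 4)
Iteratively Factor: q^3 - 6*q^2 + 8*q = (q - 2)*(q^2 - 4*q) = q*(q - 2)*(q - 4)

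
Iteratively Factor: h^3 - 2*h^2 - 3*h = (h + 1)*(h^2 - 3*h) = (h - 3)*(h + 1)*(h)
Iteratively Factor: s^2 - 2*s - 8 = (s - 4)*(s + 2)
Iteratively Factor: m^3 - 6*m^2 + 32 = (m - 4)*(m^2 - 2*m - 8) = (m - 4)^2*(m + 2)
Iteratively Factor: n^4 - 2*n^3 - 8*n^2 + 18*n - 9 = (n + 3)*(n^3 - 5*n^2 + 7*n - 3) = (n - 1)*(n + 3)*(n^2 - 4*n + 3) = (n - 1)^2*(n + 3)*(n - 3)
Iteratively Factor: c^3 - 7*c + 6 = (c - 1)*(c^2 + c - 6) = (c - 2)*(c - 1)*(c + 3)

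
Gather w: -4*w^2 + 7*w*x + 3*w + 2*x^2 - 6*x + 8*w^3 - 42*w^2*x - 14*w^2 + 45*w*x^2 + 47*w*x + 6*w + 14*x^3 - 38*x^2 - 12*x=8*w^3 + w^2*(-42*x - 18) + w*(45*x^2 + 54*x + 9) + 14*x^3 - 36*x^2 - 18*x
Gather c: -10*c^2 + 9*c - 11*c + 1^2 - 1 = -10*c^2 - 2*c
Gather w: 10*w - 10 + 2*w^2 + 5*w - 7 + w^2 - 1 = 3*w^2 + 15*w - 18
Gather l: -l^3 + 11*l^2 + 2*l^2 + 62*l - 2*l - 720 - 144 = -l^3 + 13*l^2 + 60*l - 864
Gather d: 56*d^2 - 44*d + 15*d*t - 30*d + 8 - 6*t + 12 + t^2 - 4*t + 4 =56*d^2 + d*(15*t - 74) + t^2 - 10*t + 24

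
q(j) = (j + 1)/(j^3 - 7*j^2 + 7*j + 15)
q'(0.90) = 0.08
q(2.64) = 1.18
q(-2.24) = 0.03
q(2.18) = 0.43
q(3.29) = -2.02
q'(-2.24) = 0.01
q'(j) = (j + 1)*(-3*j^2 + 14*j - 7)/(j^3 - 7*j^2 + 7*j + 15)^2 + 1/(j^3 - 7*j^2 + 7*j + 15)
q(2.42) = 0.67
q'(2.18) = 0.68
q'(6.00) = -0.44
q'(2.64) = 3.77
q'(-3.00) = 0.01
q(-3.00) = 0.02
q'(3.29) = 5.77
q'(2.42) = 1.41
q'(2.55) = 2.39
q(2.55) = 0.91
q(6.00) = 0.33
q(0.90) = 0.12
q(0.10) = 0.07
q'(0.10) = 0.04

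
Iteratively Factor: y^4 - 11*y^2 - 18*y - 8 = (y + 2)*(y^3 - 2*y^2 - 7*y - 4) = (y + 1)*(y + 2)*(y^2 - 3*y - 4) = (y - 4)*(y + 1)*(y + 2)*(y + 1)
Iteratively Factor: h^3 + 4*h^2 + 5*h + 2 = (h + 1)*(h^2 + 3*h + 2) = (h + 1)^2*(h + 2)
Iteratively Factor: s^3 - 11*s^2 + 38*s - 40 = (s - 5)*(s^2 - 6*s + 8) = (s - 5)*(s - 2)*(s - 4)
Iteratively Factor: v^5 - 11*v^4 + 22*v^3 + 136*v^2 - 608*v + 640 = (v - 4)*(v^4 - 7*v^3 - 6*v^2 + 112*v - 160) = (v - 5)*(v - 4)*(v^3 - 2*v^2 - 16*v + 32) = (v - 5)*(v - 4)^2*(v^2 + 2*v - 8) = (v - 5)*(v - 4)^2*(v - 2)*(v + 4)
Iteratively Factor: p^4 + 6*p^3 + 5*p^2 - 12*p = (p + 4)*(p^3 + 2*p^2 - 3*p) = p*(p + 4)*(p^2 + 2*p - 3) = p*(p + 3)*(p + 4)*(p - 1)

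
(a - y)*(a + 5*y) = a^2 + 4*a*y - 5*y^2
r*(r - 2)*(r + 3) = r^3 + r^2 - 6*r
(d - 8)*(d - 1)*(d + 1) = d^3 - 8*d^2 - d + 8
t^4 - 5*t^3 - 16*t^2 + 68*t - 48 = (t - 6)*(t - 2)*(t - 1)*(t + 4)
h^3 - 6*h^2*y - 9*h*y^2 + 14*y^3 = (h - 7*y)*(h - y)*(h + 2*y)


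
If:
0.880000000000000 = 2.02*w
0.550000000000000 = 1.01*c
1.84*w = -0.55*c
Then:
No Solution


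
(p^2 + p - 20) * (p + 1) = p^3 + 2*p^2 - 19*p - 20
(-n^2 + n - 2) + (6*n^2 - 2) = 5*n^2 + n - 4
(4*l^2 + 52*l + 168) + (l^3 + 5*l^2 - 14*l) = l^3 + 9*l^2 + 38*l + 168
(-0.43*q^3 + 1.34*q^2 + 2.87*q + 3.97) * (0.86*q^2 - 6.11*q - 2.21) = -0.3698*q^5 + 3.7797*q^4 - 4.7689*q^3 - 17.0829*q^2 - 30.5994*q - 8.7737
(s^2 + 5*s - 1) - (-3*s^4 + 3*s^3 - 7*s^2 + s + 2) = 3*s^4 - 3*s^3 + 8*s^2 + 4*s - 3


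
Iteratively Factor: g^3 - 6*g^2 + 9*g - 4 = (g - 4)*(g^2 - 2*g + 1) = (g - 4)*(g - 1)*(g - 1)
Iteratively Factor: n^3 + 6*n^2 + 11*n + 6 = (n + 1)*(n^2 + 5*n + 6) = (n + 1)*(n + 2)*(n + 3)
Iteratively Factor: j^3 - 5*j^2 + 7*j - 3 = (j - 3)*(j^2 - 2*j + 1) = (j - 3)*(j - 1)*(j - 1)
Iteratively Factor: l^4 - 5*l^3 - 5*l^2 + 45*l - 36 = (l - 4)*(l^3 - l^2 - 9*l + 9) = (l - 4)*(l - 3)*(l^2 + 2*l - 3) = (l - 4)*(l - 3)*(l + 3)*(l - 1)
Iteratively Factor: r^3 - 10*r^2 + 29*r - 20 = (r - 5)*(r^2 - 5*r + 4) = (r - 5)*(r - 4)*(r - 1)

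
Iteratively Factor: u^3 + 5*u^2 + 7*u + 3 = (u + 1)*(u^2 + 4*u + 3) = (u + 1)^2*(u + 3)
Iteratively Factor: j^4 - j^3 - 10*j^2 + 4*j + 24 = (j + 2)*(j^3 - 3*j^2 - 4*j + 12) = (j - 2)*(j + 2)*(j^2 - j - 6) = (j - 3)*(j - 2)*(j + 2)*(j + 2)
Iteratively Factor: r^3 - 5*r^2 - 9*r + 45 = (r - 5)*(r^2 - 9) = (r - 5)*(r + 3)*(r - 3)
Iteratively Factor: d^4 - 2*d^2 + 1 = (d - 1)*(d^3 + d^2 - d - 1) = (d - 1)^2*(d^2 + 2*d + 1) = (d - 1)^2*(d + 1)*(d + 1)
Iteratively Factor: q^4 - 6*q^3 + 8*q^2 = (q - 2)*(q^3 - 4*q^2) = q*(q - 2)*(q^2 - 4*q) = q*(q - 4)*(q - 2)*(q)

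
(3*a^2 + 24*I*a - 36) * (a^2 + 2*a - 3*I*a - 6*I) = 3*a^4 + 6*a^3 + 15*I*a^3 + 36*a^2 + 30*I*a^2 + 72*a + 108*I*a + 216*I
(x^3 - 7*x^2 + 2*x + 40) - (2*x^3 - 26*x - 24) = -x^3 - 7*x^2 + 28*x + 64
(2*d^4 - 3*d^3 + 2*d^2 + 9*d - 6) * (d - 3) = 2*d^5 - 9*d^4 + 11*d^3 + 3*d^2 - 33*d + 18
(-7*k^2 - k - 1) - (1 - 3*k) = -7*k^2 + 2*k - 2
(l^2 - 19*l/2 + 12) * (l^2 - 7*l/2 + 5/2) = l^4 - 13*l^3 + 191*l^2/4 - 263*l/4 + 30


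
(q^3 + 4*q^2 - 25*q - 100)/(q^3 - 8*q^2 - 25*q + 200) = (q + 4)/(q - 8)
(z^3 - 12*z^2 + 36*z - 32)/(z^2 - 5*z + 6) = (z^2 - 10*z + 16)/(z - 3)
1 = 1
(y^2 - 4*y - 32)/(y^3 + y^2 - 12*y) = (y - 8)/(y*(y - 3))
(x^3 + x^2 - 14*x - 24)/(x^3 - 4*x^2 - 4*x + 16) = (x + 3)/(x - 2)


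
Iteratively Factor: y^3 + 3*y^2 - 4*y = (y)*(y^2 + 3*y - 4) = y*(y + 4)*(y - 1)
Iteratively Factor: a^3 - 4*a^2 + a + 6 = (a + 1)*(a^2 - 5*a + 6) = (a - 2)*(a + 1)*(a - 3)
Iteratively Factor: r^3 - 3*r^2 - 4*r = (r)*(r^2 - 3*r - 4) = r*(r + 1)*(r - 4)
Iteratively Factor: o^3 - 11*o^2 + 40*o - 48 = (o - 3)*(o^2 - 8*o + 16) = (o - 4)*(o - 3)*(o - 4)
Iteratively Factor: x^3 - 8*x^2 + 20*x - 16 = (x - 2)*(x^2 - 6*x + 8) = (x - 2)^2*(x - 4)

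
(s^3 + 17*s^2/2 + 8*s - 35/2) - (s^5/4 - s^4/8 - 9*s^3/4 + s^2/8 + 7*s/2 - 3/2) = -s^5/4 + s^4/8 + 13*s^3/4 + 67*s^2/8 + 9*s/2 - 16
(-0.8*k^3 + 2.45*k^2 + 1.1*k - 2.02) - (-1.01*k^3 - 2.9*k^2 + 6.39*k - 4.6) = 0.21*k^3 + 5.35*k^2 - 5.29*k + 2.58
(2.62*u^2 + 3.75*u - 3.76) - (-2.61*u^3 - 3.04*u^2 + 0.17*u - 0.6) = 2.61*u^3 + 5.66*u^2 + 3.58*u - 3.16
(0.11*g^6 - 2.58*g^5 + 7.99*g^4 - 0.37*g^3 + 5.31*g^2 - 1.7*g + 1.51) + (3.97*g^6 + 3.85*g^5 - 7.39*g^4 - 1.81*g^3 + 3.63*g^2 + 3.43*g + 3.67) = 4.08*g^6 + 1.27*g^5 + 0.600000000000001*g^4 - 2.18*g^3 + 8.94*g^2 + 1.73*g + 5.18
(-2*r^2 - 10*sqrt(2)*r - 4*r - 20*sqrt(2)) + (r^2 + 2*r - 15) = -r^2 - 10*sqrt(2)*r - 2*r - 20*sqrt(2) - 15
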